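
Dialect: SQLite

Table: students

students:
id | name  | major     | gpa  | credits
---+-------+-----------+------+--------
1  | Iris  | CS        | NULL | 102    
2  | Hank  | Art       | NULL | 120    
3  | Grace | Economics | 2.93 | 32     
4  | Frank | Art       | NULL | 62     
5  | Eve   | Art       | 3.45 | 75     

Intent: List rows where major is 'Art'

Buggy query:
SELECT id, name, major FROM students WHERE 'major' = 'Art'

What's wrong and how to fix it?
Bug: 'major' in single quotes is a string literal, not the column; the comparison is literal-vs-literal and never true

Fix: Reference the column as major without single quotes

Corrected query:
SELECT id, name, major FROM students WHERE major = 'Art'

Result:
id | name  | major
---+-------+------
2  | Hank  | Art  
4  | Frank | Art  
5  | Eve   | Art  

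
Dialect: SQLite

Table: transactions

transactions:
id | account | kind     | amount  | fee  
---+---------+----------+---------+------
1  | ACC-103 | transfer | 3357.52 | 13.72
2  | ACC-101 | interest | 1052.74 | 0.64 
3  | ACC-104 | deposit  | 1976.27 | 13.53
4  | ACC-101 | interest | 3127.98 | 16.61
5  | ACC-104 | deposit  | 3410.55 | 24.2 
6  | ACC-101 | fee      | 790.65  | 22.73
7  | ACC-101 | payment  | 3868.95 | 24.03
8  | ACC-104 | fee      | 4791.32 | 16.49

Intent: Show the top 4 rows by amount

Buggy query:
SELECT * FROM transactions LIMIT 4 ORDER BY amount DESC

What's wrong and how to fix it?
Bug: LIMIT must come after ORDER BY

Fix: Swap the clauses: ORDER BY first, then LIMIT

Corrected query:
SELECT * FROM transactions ORDER BY amount DESC LIMIT 4

Result:
id | account | kind     | amount  | fee  
---+---------+----------+---------+------
8  | ACC-104 | fee      | 4791.32 | 16.49
7  | ACC-101 | payment  | 3868.95 | 24.03
5  | ACC-104 | deposit  | 3410.55 | 24.2 
1  | ACC-103 | transfer | 3357.52 | 13.72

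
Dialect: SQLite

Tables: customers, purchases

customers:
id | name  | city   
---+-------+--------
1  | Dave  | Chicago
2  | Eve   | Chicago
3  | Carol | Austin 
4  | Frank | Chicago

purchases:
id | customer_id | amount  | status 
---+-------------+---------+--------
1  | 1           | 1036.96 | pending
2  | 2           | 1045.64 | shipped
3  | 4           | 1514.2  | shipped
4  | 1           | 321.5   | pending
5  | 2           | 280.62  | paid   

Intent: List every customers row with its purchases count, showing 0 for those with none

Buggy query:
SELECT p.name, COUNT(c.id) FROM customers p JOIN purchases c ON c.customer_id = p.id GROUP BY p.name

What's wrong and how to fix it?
Bug: INNER JOIN drops customers rows that have no matching purchases rows

Fix: Switch to LEFT JOIN to retain unmatched parent rows

Corrected query:
SELECT p.name, COUNT(c.id) FROM customers p LEFT JOIN purchases c ON c.customer_id = p.id GROUP BY p.name

Result:
name  | COUNT(c.id)
------+------------
Carol | 0          
Dave  | 2          
Eve   | 2          
Frank | 1          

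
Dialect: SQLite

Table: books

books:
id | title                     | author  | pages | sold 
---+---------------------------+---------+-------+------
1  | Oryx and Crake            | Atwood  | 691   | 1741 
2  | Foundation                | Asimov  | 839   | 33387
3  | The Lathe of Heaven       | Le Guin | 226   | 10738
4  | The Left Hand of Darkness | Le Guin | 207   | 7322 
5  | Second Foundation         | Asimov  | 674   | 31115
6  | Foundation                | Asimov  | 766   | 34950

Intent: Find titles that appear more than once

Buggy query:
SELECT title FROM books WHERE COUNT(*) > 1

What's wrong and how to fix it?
Bug: WHERE can't reference COUNT(*); aggregates are computed after WHERE

Fix: GROUP BY title, then filter groups with HAVING COUNT(*) > 1

Corrected query:
SELECT title FROM books GROUP BY title HAVING COUNT(*) > 1

Result:
title     
----------
Foundation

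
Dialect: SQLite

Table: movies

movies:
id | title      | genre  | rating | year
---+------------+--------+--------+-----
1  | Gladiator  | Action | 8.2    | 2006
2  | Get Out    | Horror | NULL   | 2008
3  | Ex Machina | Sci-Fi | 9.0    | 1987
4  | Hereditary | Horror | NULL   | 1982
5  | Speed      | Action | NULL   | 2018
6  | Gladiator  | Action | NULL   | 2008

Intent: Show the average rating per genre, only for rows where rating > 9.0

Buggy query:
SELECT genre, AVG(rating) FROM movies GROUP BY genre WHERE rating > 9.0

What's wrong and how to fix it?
Bug: WHERE cannot follow GROUP BY

Fix: Place WHERE between FROM and GROUP BY

Corrected query:
SELECT genre, AVG(rating) FROM movies WHERE rating > 9.0 GROUP BY genre

Result:
(no rows)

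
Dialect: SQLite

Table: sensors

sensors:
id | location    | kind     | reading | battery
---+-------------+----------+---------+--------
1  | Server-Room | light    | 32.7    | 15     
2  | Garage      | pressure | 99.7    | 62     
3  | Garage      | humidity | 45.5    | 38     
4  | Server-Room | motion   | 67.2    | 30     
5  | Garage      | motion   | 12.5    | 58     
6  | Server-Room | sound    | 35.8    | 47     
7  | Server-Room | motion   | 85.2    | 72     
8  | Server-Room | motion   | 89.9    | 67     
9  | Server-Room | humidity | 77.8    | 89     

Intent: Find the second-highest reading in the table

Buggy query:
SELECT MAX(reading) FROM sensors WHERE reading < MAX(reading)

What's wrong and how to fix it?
Bug: MAX(reading) on the right of the comparison is an aggregate-in-WHERE error

Fix: Put the inner MAX in a scalar subquery

Corrected query:
SELECT MAX(reading) FROM sensors WHERE reading < (SELECT MAX(reading) FROM sensors)

Result:
MAX(reading)
------------
89.9        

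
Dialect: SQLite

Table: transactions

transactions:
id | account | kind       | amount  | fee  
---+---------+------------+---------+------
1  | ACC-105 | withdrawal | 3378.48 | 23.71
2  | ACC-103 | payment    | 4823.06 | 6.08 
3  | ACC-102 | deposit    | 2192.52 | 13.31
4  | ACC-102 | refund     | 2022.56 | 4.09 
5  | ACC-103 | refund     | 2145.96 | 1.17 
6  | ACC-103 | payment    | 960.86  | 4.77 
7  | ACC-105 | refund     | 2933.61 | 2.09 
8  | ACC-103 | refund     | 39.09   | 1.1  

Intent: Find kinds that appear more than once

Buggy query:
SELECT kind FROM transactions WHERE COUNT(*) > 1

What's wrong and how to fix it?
Bug: COUNT(*) is an aggregate and cannot be used in WHERE

Fix: Group first, then use HAVING for the count condition

Corrected query:
SELECT kind FROM transactions GROUP BY kind HAVING COUNT(*) > 1

Result:
kind   
-------
payment
refund 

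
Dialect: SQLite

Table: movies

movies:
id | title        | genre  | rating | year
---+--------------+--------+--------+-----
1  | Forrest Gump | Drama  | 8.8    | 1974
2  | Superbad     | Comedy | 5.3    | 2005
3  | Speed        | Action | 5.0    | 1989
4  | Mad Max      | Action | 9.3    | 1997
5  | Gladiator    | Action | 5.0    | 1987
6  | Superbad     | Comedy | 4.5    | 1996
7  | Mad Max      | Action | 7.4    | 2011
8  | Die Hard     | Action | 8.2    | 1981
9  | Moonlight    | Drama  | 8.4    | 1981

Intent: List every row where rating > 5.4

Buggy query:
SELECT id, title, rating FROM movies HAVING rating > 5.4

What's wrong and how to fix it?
Bug: This is a non-aggregate query (no GROUP BY, no aggregates), so in SQLite the HAVING clause is invalid here; a row-level condition belongs in WHERE

Fix: Use WHERE for row-level filtering

Corrected query:
SELECT id, title, rating FROM movies WHERE rating > 5.4

Result:
id | title        | rating
---+--------------+-------
1  | Forrest Gump | 8.8   
4  | Mad Max      | 9.3   
7  | Mad Max      | 7.4   
8  | Die Hard     | 8.2   
9  | Moonlight    | 8.4   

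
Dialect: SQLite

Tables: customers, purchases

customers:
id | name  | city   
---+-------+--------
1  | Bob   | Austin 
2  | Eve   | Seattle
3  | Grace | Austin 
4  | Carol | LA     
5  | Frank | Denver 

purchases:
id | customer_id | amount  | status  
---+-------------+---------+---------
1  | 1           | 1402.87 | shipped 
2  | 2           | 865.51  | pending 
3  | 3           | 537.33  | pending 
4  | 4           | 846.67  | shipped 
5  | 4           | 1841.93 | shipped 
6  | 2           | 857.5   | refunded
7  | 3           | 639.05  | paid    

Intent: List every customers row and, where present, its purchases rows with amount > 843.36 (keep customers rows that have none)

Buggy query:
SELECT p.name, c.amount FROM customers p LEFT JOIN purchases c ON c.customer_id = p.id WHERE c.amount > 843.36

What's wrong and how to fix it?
Bug: A WHERE condition on the right-hand table after LEFT JOIN drops unmatched parents

Fix: Put 'c.amount > 843.36' in the JOIN's ON clause instead of WHERE

Corrected query:
SELECT p.name, c.amount FROM customers p LEFT JOIN purchases c ON c.customer_id = p.id AND c.amount > 843.36

Result:
name  | amount 
------+--------
Bob   | 1402.87
Eve   | 857.5  
Eve   | 865.51 
Grace | NULL   
Carol | 846.67 
Carol | 1841.93
Frank | NULL   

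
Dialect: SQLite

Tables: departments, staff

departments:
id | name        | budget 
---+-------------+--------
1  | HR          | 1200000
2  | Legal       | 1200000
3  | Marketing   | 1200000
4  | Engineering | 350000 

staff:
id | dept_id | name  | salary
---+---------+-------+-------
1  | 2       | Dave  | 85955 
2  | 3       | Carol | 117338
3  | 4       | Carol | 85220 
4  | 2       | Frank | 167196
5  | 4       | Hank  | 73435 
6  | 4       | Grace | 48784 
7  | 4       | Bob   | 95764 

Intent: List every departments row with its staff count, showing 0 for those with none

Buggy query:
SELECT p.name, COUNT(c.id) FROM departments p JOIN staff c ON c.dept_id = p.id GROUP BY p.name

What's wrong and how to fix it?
Bug: INNER JOIN drops departments rows that have no matching staff rows

Fix: Switch to LEFT JOIN to retain unmatched parent rows

Corrected query:
SELECT p.name, COUNT(c.id) FROM departments p LEFT JOIN staff c ON c.dept_id = p.id GROUP BY p.name

Result:
name        | COUNT(c.id)
------------+------------
Engineering | 4          
HR          | 0          
Legal       | 2          
Marketing   | 1          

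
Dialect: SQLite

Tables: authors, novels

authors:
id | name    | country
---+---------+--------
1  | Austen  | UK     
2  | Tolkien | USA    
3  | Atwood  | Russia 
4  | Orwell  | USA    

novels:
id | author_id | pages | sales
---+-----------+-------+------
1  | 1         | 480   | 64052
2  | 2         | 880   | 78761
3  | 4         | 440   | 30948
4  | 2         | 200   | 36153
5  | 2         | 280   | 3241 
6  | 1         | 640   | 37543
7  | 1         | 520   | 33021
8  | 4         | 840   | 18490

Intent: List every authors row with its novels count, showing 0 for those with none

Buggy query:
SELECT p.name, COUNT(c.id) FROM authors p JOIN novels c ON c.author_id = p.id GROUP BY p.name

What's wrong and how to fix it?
Bug: INNER JOIN drops authors rows that have no matching novels rows

Fix: Switch to LEFT JOIN to retain unmatched parent rows

Corrected query:
SELECT p.name, COUNT(c.id) FROM authors p LEFT JOIN novels c ON c.author_id = p.id GROUP BY p.name

Result:
name    | COUNT(c.id)
--------+------------
Atwood  | 0          
Austen  | 3          
Orwell  | 2          
Tolkien | 3          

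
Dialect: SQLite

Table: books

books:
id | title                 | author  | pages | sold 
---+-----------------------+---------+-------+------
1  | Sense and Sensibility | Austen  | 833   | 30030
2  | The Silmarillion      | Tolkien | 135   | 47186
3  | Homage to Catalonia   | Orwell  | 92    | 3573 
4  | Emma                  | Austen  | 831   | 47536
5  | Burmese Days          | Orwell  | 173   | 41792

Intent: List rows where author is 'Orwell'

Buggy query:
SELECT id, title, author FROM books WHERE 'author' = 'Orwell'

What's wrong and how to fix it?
Bug: Single quotes denote string literals in SQL; the column name is being compared as a constant string

Fix: Reference the column as author without single quotes

Corrected query:
SELECT id, title, author FROM books WHERE author = 'Orwell'

Result:
id | title               | author
---+---------------------+-------
3  | Homage to Catalonia | Orwell
5  | Burmese Days        | Orwell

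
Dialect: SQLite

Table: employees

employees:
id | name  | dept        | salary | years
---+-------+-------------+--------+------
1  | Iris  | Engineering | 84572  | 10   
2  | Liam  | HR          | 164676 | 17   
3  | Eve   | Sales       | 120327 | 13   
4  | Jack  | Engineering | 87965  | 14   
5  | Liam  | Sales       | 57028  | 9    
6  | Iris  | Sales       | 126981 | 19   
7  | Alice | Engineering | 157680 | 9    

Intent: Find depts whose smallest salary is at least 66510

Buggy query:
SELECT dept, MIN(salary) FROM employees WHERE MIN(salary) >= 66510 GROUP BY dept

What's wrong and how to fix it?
Bug: Aggregates like MIN are computed per group after WHERE runs

Fix: Use HAVING for the per-group MIN condition

Corrected query:
SELECT dept, MIN(salary) FROM employees GROUP BY dept HAVING MIN(salary) >= 66510

Result:
dept        | MIN(salary)
------------+------------
Engineering | 84572      
HR          | 164676     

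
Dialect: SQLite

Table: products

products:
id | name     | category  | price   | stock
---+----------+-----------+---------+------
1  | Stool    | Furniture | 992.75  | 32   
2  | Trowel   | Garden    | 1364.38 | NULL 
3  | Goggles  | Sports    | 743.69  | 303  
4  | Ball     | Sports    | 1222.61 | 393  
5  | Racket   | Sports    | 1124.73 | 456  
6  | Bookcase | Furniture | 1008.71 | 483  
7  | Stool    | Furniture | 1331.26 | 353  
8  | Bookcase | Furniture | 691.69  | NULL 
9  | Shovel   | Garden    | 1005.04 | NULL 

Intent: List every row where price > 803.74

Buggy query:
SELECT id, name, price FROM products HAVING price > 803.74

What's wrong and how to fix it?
Bug: This is a non-aggregate query (no GROUP BY, no aggregates), so in SQLite the HAVING clause is invalid here; a row-level condition belongs in WHERE

Fix: Replace HAVING with WHERE since the condition applies to individual rows

Corrected query:
SELECT id, name, price FROM products WHERE price > 803.74

Result:
id | name     | price  
---+----------+--------
1  | Stool    | 992.75 
2  | Trowel   | 1364.38
4  | Ball     | 1222.61
5  | Racket   | 1124.73
6  | Bookcase | 1008.71
7  | Stool    | 1331.26
9  | Shovel   | 1005.04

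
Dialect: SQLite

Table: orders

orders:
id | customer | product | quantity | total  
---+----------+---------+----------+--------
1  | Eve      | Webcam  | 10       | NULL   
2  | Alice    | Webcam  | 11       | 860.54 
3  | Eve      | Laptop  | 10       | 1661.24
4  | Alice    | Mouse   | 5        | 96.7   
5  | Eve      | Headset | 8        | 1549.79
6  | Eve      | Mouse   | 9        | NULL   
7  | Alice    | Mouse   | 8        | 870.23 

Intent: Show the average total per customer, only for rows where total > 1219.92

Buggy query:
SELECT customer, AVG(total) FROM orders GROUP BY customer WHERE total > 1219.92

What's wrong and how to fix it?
Bug: Row-level WHERE must come before GROUP BY in the clause order

Fix: Move the WHERE clause before GROUP BY

Corrected query:
SELECT customer, AVG(total) FROM orders WHERE total > 1219.92 GROUP BY customer

Result:
customer | AVG(total)
---------+-----------
Eve      | 1605.515  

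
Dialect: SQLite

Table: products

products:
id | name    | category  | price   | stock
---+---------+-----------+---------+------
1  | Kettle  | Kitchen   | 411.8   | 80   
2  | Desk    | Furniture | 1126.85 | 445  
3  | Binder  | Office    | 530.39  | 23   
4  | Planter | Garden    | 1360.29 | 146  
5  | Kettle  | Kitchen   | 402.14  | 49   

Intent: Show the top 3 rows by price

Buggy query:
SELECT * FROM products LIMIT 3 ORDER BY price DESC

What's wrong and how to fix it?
Bug: ORDER BY cannot follow LIMIT; LIMIT is the final clause

Fix: Sort with ORDER BY, then apply LIMIT

Corrected query:
SELECT * FROM products ORDER BY price DESC LIMIT 3

Result:
id | name    | category  | price   | stock
---+---------+-----------+---------+------
4  | Planter | Garden    | 1360.29 | 146  
2  | Desk    | Furniture | 1126.85 | 445  
3  | Binder  | Office    | 530.39  | 23   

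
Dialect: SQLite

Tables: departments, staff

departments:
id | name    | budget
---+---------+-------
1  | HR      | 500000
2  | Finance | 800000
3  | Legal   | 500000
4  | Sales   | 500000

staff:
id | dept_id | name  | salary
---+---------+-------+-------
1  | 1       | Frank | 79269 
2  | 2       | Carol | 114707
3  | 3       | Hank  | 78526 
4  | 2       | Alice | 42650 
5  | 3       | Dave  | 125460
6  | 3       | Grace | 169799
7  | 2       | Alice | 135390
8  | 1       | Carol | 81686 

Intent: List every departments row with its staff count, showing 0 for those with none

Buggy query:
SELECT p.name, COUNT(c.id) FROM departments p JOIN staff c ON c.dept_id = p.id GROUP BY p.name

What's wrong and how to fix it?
Bug: INNER JOIN drops departments rows that have no matching staff rows

Fix: Use LEFT JOIN so parents without children still appear (COUNT(c.id) gives 0)

Corrected query:
SELECT p.name, COUNT(c.id) FROM departments p LEFT JOIN staff c ON c.dept_id = p.id GROUP BY p.name

Result:
name    | COUNT(c.id)
--------+------------
Finance | 3          
HR      | 2          
Legal   | 3          
Sales   | 0          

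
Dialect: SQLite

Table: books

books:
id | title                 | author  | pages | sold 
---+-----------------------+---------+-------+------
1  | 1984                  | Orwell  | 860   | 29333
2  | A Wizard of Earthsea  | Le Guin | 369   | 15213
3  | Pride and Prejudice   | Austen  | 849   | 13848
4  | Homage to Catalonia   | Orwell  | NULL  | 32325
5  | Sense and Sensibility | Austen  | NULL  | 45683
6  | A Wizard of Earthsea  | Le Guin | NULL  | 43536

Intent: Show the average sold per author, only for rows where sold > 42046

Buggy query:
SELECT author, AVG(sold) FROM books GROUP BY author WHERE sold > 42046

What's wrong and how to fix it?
Bug: WHERE cannot follow GROUP BY

Fix: Place WHERE between FROM and GROUP BY

Corrected query:
SELECT author, AVG(sold) FROM books WHERE sold > 42046 GROUP BY author

Result:
author  | AVG(sold)
--------+----------
Austen  | 45683    
Le Guin | 43536    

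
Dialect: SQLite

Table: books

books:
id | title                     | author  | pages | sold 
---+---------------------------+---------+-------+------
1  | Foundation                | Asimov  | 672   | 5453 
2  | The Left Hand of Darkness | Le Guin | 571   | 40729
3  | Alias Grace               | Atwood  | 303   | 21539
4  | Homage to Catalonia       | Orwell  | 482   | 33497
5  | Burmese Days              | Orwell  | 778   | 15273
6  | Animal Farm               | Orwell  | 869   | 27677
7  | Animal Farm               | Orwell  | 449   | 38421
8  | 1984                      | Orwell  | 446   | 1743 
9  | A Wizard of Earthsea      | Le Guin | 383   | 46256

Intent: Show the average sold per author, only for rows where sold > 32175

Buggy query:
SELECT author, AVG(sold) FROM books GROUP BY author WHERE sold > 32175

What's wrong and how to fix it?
Bug: Row-level WHERE must come before GROUP BY in the clause order

Fix: Place WHERE between FROM and GROUP BY

Corrected query:
SELECT author, AVG(sold) FROM books WHERE sold > 32175 GROUP BY author

Result:
author  | AVG(sold)
--------+----------
Le Guin | 43492.5  
Orwell  | 35959    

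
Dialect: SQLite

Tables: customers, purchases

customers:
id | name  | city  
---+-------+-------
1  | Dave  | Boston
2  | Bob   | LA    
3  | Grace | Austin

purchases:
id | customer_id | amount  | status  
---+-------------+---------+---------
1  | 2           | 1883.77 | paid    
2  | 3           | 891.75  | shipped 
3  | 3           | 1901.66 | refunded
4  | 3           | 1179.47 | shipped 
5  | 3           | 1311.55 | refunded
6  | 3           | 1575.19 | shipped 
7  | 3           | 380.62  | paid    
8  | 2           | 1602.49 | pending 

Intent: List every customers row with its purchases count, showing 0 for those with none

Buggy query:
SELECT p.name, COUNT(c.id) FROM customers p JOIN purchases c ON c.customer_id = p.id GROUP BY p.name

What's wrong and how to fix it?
Bug: INNER JOIN drops customers rows that have no matching purchases rows

Fix: Use LEFT JOIN so parents without children still appear (COUNT(c.id) gives 0)

Corrected query:
SELECT p.name, COUNT(c.id) FROM customers p LEFT JOIN purchases c ON c.customer_id = p.id GROUP BY p.name

Result:
name  | COUNT(c.id)
------+------------
Bob   | 2          
Dave  | 0          
Grace | 6          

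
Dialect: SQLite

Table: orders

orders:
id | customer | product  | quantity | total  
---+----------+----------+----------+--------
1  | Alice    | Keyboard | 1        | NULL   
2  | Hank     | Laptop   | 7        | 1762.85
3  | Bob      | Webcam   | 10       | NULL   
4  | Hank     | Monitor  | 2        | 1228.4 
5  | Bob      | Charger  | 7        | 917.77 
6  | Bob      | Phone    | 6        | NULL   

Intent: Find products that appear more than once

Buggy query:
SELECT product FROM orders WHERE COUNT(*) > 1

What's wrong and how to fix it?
Bug: COUNT(*) is an aggregate and cannot be used in WHERE

Fix: Group first, then use HAVING for the count condition

Corrected query:
SELECT product FROM orders GROUP BY product HAVING COUNT(*) > 1

Result:
(no rows)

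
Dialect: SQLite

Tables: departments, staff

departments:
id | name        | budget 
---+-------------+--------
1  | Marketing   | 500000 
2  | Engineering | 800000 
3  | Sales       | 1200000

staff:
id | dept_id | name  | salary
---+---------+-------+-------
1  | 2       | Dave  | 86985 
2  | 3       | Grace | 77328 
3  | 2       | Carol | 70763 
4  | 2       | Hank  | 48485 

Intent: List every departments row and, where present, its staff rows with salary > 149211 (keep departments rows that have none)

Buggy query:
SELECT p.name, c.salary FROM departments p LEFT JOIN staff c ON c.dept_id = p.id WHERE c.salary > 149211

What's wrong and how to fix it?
Bug: A WHERE condition on the right-hand table after LEFT JOIN drops unmatched parents

Fix: Move the right-table condition into the ON clause so unmatched parents are kept

Corrected query:
SELECT p.name, c.salary FROM departments p LEFT JOIN staff c ON c.dept_id = p.id AND c.salary > 149211

Result:
name        | salary
------------+-------
Marketing   | NULL  
Engineering | NULL  
Sales       | NULL  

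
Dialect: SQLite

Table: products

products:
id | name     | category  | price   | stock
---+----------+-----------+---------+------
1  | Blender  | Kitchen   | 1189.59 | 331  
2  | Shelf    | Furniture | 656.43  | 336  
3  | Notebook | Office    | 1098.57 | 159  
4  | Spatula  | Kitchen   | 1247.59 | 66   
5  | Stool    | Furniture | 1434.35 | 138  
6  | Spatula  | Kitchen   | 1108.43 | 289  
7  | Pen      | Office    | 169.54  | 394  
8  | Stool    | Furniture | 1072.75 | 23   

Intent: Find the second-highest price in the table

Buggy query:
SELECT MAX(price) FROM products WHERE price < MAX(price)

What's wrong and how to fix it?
Bug: MAX(price) on the right of the comparison is an aggregate-in-WHERE error

Fix: Compute the overall MAX in a subquery, then take MAX of rows below it

Corrected query:
SELECT MAX(price) FROM products WHERE price < (SELECT MAX(price) FROM products)

Result:
MAX(price)
----------
1247.59   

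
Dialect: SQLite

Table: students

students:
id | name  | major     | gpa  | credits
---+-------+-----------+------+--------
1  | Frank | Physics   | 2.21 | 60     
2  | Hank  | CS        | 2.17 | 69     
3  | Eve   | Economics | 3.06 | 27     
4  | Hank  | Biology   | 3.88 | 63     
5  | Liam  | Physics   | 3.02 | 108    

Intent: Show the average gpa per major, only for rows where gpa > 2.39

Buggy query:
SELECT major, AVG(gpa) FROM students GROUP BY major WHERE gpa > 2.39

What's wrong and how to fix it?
Bug: Row-level WHERE must come before GROUP BY in the clause order

Fix: Move the WHERE clause before GROUP BY

Corrected query:
SELECT major, AVG(gpa) FROM students WHERE gpa > 2.39 GROUP BY major

Result:
major     | AVG(gpa)
----------+---------
Biology   | 3.88    
Economics | 3.06    
Physics   | 3.02    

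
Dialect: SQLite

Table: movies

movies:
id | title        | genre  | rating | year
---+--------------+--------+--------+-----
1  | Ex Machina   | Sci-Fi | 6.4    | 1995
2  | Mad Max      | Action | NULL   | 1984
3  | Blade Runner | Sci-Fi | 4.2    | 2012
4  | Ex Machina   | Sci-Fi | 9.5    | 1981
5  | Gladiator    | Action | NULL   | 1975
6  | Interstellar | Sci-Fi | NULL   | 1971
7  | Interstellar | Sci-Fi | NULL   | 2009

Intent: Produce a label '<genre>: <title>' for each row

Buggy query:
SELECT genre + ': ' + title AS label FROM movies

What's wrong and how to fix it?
Bug: SQLite uses || for string concatenation; + coerces text to numbers (yielding 0)

Fix: Use the || operator for string concatenation

Corrected query:
SELECT genre || ': ' || title AS label FROM movies

Result:
label               
--------------------
Sci-Fi: Ex Machina  
Action: Mad Max     
Sci-Fi: Blade Runner
Sci-Fi: Ex Machina  
Action: Gladiator   
Sci-Fi: Interstellar
Sci-Fi: Interstellar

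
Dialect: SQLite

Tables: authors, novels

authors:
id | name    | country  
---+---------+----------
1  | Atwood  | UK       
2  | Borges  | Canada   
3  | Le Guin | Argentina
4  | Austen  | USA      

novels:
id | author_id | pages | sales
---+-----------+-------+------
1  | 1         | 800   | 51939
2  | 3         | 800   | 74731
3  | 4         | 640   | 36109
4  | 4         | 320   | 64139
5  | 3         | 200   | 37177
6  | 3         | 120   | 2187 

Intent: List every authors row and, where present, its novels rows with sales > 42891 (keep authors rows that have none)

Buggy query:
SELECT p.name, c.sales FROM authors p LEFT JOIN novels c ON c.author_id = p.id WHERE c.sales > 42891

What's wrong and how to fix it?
Bug: A WHERE condition on the right-hand table after LEFT JOIN drops unmatched parents

Fix: Put 'c.sales > 42891' in the JOIN's ON clause instead of WHERE

Corrected query:
SELECT p.name, c.sales FROM authors p LEFT JOIN novels c ON c.author_id = p.id AND c.sales > 42891

Result:
name    | sales
--------+------
Atwood  | 51939
Borges  | NULL 
Le Guin | 74731
Austen  | 64139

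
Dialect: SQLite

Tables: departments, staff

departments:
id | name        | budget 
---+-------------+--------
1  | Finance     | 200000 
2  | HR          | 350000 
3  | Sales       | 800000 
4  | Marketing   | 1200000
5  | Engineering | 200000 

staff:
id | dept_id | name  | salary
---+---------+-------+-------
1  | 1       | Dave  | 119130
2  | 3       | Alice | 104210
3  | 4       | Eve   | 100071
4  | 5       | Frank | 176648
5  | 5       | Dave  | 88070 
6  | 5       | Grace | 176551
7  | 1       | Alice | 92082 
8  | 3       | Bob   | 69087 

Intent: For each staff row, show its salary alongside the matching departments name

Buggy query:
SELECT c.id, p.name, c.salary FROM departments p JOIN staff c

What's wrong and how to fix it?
Bug: JOIN with no ON clause produces a cartesian product; every staff row pairs with every departments row

Fix: Add ON c.dept_id = p.id to the JOIN

Corrected query:
SELECT c.id, p.name, c.salary FROM departments p JOIN staff c ON c.dept_id = p.id

Result:
id | name        | salary
---+-------------+-------
1  | Finance     | 119130
2  | Sales       | 104210
3  | Marketing   | 100071
4  | Engineering | 176648
5  | Engineering | 88070 
6  | Engineering | 176551
7  | Finance     | 92082 
8  | Sales       | 69087 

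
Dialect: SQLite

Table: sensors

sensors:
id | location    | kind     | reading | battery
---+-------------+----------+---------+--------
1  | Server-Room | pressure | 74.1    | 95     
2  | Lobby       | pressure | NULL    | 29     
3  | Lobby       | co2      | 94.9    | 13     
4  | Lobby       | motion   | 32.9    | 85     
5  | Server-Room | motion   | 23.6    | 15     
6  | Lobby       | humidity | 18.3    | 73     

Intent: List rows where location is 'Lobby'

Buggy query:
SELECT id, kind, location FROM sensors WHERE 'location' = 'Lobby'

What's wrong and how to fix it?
Bug: Single quotes denote string literals in SQL; the column name is being compared as a constant string

Fix: Reference the column as location without single quotes

Corrected query:
SELECT id, kind, location FROM sensors WHERE location = 'Lobby'

Result:
id | kind     | location
---+----------+---------
2  | pressure | Lobby   
3  | co2      | Lobby   
4  | motion   | Lobby   
6  | humidity | Lobby   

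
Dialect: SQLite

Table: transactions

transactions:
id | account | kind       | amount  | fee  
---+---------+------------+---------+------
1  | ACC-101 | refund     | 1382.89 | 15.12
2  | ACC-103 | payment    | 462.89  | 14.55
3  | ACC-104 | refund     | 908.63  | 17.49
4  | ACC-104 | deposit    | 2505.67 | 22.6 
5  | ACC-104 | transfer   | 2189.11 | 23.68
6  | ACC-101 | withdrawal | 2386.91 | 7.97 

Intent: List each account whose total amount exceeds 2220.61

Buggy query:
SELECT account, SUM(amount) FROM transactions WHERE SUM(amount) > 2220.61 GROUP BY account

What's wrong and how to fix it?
Bug: Aggregate functions cannot appear in a WHERE clause

Fix: Move the aggregate condition to a HAVING clause

Corrected query:
SELECT account, SUM(amount) FROM transactions GROUP BY account HAVING SUM(amount) > 2220.61

Result:
account | SUM(amount)
--------+------------
ACC-101 | 3769.8     
ACC-104 | 5603.41    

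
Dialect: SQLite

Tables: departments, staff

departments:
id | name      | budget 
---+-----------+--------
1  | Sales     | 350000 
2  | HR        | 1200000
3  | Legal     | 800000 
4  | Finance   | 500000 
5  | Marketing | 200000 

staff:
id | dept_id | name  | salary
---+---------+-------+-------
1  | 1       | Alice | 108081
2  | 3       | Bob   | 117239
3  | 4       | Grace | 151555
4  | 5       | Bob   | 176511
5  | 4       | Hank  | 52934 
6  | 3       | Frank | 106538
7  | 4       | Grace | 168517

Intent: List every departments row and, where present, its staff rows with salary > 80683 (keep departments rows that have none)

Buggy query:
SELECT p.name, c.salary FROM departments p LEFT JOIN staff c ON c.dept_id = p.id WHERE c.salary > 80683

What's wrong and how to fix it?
Bug: A WHERE condition on the right-hand table after LEFT JOIN drops unmatched parents

Fix: Put 'c.salary > 80683' in the JOIN's ON clause instead of WHERE

Corrected query:
SELECT p.name, c.salary FROM departments p LEFT JOIN staff c ON c.dept_id = p.id AND c.salary > 80683

Result:
name      | salary
----------+-------
Sales     | 108081
HR        | NULL  
Legal     | 106538
Legal     | 117239
Finance   | 151555
Finance   | 168517
Marketing | 176511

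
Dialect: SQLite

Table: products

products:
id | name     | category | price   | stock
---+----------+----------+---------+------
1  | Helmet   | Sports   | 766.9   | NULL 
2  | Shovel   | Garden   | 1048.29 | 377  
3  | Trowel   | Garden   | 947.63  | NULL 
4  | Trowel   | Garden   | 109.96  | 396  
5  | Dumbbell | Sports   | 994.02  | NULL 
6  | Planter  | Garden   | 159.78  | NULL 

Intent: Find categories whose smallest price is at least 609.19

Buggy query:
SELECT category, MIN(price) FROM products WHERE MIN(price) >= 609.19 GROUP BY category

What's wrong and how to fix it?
Bug: Aggregates like MIN are computed per group after WHERE runs

Fix: Use HAVING for the per-group MIN condition

Corrected query:
SELECT category, MIN(price) FROM products GROUP BY category HAVING MIN(price) >= 609.19

Result:
category | MIN(price)
---------+-----------
Sports   | 766.9     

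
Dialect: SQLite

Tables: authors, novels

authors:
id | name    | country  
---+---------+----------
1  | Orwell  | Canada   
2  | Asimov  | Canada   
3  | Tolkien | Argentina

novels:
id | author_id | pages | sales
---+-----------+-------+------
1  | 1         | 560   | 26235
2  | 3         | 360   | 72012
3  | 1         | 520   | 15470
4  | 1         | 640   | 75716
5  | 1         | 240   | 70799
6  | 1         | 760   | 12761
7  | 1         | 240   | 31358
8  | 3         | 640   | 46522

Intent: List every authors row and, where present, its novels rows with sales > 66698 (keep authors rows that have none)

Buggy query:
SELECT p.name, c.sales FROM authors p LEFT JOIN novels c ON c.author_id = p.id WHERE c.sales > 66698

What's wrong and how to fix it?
Bug: A WHERE condition on the right-hand table after LEFT JOIN drops unmatched parents

Fix: Put 'c.sales > 66698' in the JOIN's ON clause instead of WHERE

Corrected query:
SELECT p.name, c.sales FROM authors p LEFT JOIN novels c ON c.author_id = p.id AND c.sales > 66698

Result:
name    | sales
--------+------
Orwell  | 70799
Orwell  | 75716
Asimov  | NULL 
Tolkien | 72012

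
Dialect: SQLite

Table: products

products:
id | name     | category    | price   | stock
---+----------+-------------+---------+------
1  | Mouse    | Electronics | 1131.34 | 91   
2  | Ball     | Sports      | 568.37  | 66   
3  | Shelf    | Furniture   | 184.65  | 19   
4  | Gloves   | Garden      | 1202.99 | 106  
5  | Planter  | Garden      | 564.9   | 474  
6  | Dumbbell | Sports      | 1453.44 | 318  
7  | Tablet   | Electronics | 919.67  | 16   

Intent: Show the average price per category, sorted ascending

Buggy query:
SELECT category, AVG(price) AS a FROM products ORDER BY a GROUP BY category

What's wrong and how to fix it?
Bug: GROUP BY must precede ORDER BY

Fix: Reorder: SELECT … FROM … GROUP BY … ORDER BY …

Corrected query:
SELECT category, AVG(price) AS a FROM products GROUP BY category ORDER BY a

Result:
category    | a       
------------+---------
Furniture   | 184.65  
Garden      | 883.945 
Sports      | 1010.905
Electronics | 1025.505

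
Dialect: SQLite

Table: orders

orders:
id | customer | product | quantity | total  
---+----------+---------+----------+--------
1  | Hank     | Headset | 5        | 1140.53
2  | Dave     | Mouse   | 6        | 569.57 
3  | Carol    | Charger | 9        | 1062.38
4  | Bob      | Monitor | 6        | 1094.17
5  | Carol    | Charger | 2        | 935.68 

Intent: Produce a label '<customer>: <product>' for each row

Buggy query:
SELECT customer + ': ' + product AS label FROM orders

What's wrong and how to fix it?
Bug: SQLite uses || for string concatenation; + coerces text to numbers (yielding 0)

Fix: Use the || operator for string concatenation

Corrected query:
SELECT customer || ': ' || product AS label FROM orders

Result:
label         
--------------
Hank: Headset 
Dave: Mouse   
Carol: Charger
Bob: Monitor  
Carol: Charger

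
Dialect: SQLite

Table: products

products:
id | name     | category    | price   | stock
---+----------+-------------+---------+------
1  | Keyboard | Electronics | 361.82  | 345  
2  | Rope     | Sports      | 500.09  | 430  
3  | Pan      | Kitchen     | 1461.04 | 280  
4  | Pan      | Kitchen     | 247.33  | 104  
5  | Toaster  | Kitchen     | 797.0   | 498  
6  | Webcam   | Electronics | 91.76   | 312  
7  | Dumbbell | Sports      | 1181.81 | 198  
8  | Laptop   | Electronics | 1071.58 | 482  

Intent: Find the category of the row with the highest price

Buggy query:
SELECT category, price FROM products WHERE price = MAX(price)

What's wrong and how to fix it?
Bug: WHERE is evaluated per row; an aggregate over the whole table isn't defined there

Fix: Wrap MAX in a scalar subquery so WHERE compares against a single value

Corrected query:
SELECT category, price FROM products WHERE price = (SELECT MAX(price) FROM products)

Result:
category | price  
---------+--------
Kitchen  | 1461.04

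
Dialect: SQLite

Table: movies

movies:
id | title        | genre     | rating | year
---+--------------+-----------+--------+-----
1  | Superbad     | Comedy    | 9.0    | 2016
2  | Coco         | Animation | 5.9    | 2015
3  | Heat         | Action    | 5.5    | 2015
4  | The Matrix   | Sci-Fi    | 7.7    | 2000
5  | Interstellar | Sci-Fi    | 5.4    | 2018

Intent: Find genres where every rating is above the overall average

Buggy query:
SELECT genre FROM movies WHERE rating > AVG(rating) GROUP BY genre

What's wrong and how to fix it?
Bug: WHERE evaluates per row before aggregation, so AVG() is unavailable

Fix: Use a subquery for AVG and a HAVING MIN(...) filter so the condition holds for every row in the group

Corrected query:
SELECT genre FROM movies GROUP BY genre HAVING MIN(rating) > (SELECT AVG(rating) FROM movies)

Result:
genre 
------
Comedy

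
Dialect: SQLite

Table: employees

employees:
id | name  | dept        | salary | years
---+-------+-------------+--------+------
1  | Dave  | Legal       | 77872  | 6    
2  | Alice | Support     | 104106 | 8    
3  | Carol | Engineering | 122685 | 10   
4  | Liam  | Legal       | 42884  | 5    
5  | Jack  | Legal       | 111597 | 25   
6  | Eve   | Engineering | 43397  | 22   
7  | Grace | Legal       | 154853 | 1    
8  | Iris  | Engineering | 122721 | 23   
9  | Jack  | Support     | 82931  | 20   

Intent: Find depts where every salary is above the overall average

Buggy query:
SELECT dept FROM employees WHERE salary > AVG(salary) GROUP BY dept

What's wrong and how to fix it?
Bug: AVG() is an aggregate; it can't sit directly in WHERE

Fix: Use a subquery for AVG and a HAVING MIN(...) filter so the condition holds for every row in the group

Corrected query:
SELECT dept FROM employees GROUP BY dept HAVING MIN(salary) > (SELECT AVG(salary) FROM employees)

Result:
(no rows)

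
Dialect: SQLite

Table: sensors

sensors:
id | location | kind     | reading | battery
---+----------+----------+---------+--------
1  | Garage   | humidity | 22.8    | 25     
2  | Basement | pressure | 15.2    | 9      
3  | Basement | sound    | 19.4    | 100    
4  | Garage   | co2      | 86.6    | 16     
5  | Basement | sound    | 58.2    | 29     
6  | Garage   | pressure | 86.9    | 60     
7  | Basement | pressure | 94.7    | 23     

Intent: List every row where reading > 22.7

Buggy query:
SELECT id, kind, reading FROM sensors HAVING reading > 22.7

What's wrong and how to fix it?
Bug: This is a non-aggregate query (no GROUP BY, no aggregates), so in SQLite the HAVING clause is invalid here; a row-level condition belongs in WHERE

Fix: Replace HAVING with WHERE since the condition applies to individual rows

Corrected query:
SELECT id, kind, reading FROM sensors WHERE reading > 22.7

Result:
id | kind     | reading
---+----------+--------
1  | humidity | 22.8   
4  | co2      | 86.6   
5  | sound    | 58.2   
6  | pressure | 86.9   
7  | pressure | 94.7   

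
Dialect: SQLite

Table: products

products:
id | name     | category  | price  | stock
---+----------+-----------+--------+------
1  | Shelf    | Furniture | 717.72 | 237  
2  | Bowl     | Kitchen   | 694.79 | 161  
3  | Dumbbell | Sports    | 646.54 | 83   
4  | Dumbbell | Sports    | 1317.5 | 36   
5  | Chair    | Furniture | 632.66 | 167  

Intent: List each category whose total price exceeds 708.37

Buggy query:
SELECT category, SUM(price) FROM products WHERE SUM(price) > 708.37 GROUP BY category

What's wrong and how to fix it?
Bug: WHERE runs before GROUP BY, so aggregates aren't available there

Fix: Use HAVING (which filters groups after aggregation) instead of WHERE

Corrected query:
SELECT category, SUM(price) FROM products GROUP BY category HAVING SUM(price) > 708.37

Result:
category  | SUM(price)
----------+-----------
Furniture | 1350.38   
Sports    | 1964.04   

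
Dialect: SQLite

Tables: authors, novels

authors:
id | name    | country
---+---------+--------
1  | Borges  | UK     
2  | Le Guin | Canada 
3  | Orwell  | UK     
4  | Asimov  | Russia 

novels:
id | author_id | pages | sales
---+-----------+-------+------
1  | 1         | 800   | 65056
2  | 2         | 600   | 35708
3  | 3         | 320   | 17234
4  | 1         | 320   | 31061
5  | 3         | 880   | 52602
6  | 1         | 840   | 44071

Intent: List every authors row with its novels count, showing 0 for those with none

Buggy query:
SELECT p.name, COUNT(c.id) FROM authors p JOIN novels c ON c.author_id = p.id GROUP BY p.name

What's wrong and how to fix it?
Bug: An inner join excludes parents with zero children

Fix: Use LEFT JOIN so parents without children still appear (COUNT(c.id) gives 0)

Corrected query:
SELECT p.name, COUNT(c.id) FROM authors p LEFT JOIN novels c ON c.author_id = p.id GROUP BY p.name

Result:
name    | COUNT(c.id)
--------+------------
Asimov  | 0          
Borges  | 3          
Le Guin | 1          
Orwell  | 2          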